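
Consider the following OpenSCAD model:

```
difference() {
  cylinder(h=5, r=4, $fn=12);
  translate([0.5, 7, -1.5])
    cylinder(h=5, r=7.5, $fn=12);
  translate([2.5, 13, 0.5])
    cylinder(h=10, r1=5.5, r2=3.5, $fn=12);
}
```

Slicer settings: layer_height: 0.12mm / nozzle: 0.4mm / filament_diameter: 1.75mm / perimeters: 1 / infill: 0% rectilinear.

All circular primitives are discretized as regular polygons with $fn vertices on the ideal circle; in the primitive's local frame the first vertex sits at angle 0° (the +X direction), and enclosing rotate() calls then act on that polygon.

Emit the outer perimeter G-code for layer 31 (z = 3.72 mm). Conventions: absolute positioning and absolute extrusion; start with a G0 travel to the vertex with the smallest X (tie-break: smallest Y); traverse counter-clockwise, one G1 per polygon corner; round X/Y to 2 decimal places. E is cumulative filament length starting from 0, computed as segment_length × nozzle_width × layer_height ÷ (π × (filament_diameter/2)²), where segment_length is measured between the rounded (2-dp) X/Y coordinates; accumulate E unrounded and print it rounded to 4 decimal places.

G0 X-4.00 Y0.00 Z3.72
G1 X-3.46 Y-2.00 E0.0413
G1 X-2.00 Y-3.46 E0.0825
G1 X0.00 Y-4.00 E0.1239
G1 X2.00 Y-3.46 E0.1652
G1 X3.46 Y-2.00 E0.2064
G1 X4.00 Y0.00 E0.2478
G1 X3.46 Y2.00 E0.2891
G1 X2.00 Y3.46 E0.3303
G1 X0.00 Y4.00 E0.3717
G1 X-2.00 Y3.46 E0.4130
G1 X-3.46 Y2.00 E0.4542
G1 X-4.00 Y0.00 E0.4955

At z = 3.72 mm: the r=4 cylinder contributes a regular 12-gon of circumradius 4; the cylinder at (0.5, 7) does not reach this height (z outside [-1.5, 3.5]); the cone at (2.5, 13): at t=0.322 of its height the radius interpolates to r₁+(r₂−r₁)t = 4.856, giving a regular 12-gon of that circumradius; Taking the first minus the rest: starting from the r=4 cylinder, the cone at (2.5, 13) misses the remaining region (no effect) — 1 connected region. The outline is a single polygon with 12 vertices. Extrusion per mm of travel: 0.4 × 0.12 / (π × 0.875²) = 0.019956. Accumulating E over each segment gives final E = 0.4955.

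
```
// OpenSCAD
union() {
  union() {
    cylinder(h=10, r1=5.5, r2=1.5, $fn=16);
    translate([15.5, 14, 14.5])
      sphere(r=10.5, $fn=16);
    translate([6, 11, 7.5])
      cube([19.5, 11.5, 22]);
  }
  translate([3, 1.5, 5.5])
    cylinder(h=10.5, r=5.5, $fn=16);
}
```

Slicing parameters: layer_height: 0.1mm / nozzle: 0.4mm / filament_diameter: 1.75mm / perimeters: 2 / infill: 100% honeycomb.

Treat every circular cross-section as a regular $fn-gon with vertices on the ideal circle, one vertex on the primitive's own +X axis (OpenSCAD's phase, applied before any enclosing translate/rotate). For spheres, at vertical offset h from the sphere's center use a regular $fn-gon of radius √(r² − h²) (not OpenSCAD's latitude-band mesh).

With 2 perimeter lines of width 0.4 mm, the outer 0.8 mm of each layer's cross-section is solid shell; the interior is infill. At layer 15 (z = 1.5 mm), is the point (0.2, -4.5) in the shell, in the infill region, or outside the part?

At z = 1.5 mm: the cone contributes a regular 16-gon of circumradius 4.900 (interpolated between r1=5.5 and r2=1.5 at t=0.150); the sphere at (15.5, 14) is absent (|z−center|=13.000 > r=10.5); the cube at (6, 11) is absent (z outside [7.5, 29.5]); Merging all regions: only the cone is present, so the union is just that shape — 1 connected region; the cylinder at (3, 1.5) is absent (z outside [5.5, 16]); Combining (union): only the result so far is present, so the union is just that shape — 1 connected region. Overall, the cross-section is a single solid region. The nearest boundary edge runs (-0.00, -4.90)→(1.88, -4.53); distance from the point to it = 0.35 mm. The point is inside the cross-section, 0.35 mm from the nearest boundary — within the 0.8 mm shell band (2 × 0.4).

shell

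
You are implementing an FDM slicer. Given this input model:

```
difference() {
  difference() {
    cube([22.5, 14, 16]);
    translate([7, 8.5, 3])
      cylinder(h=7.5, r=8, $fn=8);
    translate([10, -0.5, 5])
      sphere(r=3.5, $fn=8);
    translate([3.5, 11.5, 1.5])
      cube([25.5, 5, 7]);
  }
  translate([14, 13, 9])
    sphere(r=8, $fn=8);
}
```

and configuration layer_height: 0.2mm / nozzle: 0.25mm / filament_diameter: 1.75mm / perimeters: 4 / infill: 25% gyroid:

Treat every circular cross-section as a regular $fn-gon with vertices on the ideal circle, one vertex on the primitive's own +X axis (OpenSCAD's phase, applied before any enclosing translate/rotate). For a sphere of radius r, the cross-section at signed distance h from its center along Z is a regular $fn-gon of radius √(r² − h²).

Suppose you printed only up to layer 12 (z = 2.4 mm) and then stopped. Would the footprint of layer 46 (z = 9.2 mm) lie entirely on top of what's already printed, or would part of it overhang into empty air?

Compare the two slices. At z = 2.4: the cube (footprint 22.5×14) is included at this height (area 315.00 mm²); the cylinder at (7, 8.5) is not intersected at this z (z outside [3, 10.5]); the r=3.5 sphere at (10, -0.5) slices to a regular 8-gon of circumradius 2.343 (√(r²−h²) with h=2.6 from center) (area = (8/2)·2.343²·sin(360°/8) = 15.53 mm²); the cube at (3.5, 11.5) (footprint 25.5×5) is included at this height (area 127.50 mm²); After the difference (first − rest): starting from the 22.5×14 cube (315.00 mm²), the r=3.5 sphere at (10, -0.5) partially overlaps it — only the 5.52 mm² overlap (of its 15.53 mm²) is removed, clipping the outline; the 25.5×5 cube at (3.5, 11.5) partially overlaps it — only the 47.50 mm² overlap (of its 127.50 mm²) is removed, clipping the outline — area = 261.98 mm²; the sphere at (14, 13): section is a regular 8-gon, circumradius = √(r²−h²) = √(8²−6.6²) = 4.521 (area = (8/2)·4.521²·sin(360°/8) = 57.81 mm²); After the difference (first − rest): starting from the result so far (261.98 mm²), the r=8 sphere at (14, 13) partially overlaps it — only the 16.28 mm² overlap (of its 57.81 mm²) is removed, clipping the outline — area = 245.70 mm². At z = 9.2: the 22.5×14 cube contributes its full rectangle (area 315.00 mm²); the r=8 cylinder at (7, 8.5) gives a regular 8-gon of circumradius 8 (constant along its height) (area = (8/2)·8.000²·sin(360°/8) = 181.02 mm²); the sphere at (10, -0.5) is absent (|z−center|=4.200 > r=3.5); the cube at (3.5, 11.5) does not reach this height (z outside [1.5, 8.5]); Subtracting the remaining from the first: starting from the 22.5×14 cube (315.00 mm²), the r=8 cylinder at (7, 8.5) partially overlaps it — only the 163.57 mm² overlap (of its 181.02 mm²) is removed, clipping the outline — area = 151.43 mm²; the sphere at (14, 13): section is a regular 8-gon, circumradius = √(r²−h²) = √(8²−0.2²) = 7.997 (area = (8/2)·7.997²·sin(360°/8) = 180.91 mm²); Taking the first minus the rest: starting from the result so far (151.43 mm²), the r=8 sphere at (14, 13) partially overlaps it — only the 52.78 mm² overlap (of its 180.91 mm²) is removed, clipping the outline — area = 98.65 mm². Checking containment: at z = 9.2 the cross-section extends beyond the z = 2.4 cross-section by about 7.28 mm².

part overhangs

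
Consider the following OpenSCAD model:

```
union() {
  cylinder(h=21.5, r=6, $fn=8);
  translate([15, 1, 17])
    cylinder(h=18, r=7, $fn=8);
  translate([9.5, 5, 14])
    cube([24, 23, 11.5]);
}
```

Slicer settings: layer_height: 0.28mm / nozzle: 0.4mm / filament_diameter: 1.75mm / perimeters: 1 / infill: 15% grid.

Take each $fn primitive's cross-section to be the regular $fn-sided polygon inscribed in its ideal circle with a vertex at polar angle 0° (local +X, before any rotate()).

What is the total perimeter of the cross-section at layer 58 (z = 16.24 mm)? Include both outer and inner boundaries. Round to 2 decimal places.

130.74 mm

At z = 16.24 mm: the r=6 cylinder gives a regular 8-gon of circumradius 6 (constant along its height) (perimeter = 2·8·6.000·sin(180°/8) = 36.74 mm); the cylinder at (15, 1) is not intersected at this z (z outside [17, 35]); the 24×23 cube at (9.5, 5) contributes its full rectangle (perimeter 94.00 mm); Merging all regions: the 2 present regions are separate (no shared area or edge), so areas and boundary lengths simply add and each stays a separate island — boundary = 130.74 mm. Overall, the cross-section has 2 separate islands. Total boundary length (outer) = 130.74 mm.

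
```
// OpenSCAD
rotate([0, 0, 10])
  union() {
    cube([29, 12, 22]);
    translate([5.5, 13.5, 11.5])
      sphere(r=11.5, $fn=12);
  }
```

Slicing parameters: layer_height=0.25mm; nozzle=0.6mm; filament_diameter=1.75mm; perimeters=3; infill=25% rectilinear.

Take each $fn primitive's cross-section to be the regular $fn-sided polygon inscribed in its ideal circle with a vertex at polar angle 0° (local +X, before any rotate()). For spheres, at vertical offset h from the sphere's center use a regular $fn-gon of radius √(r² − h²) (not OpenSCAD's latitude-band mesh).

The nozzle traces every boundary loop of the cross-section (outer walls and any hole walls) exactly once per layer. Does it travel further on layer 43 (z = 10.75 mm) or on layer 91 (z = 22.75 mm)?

layer 43 (z = 10.75 mm)

Layer 43 (z = 10.75): the cube is present — its section is the full 29×12 rectangle (perimeter 82.00 mm); the r=11.5 sphere at (5.5, 13.5) contributes a regular 12-gon of circumradius √(11.5²−0.75²) = 11.476 (perimeter = 2·12·11.476·sin(180°/12) = 71.28 mm); Merging all regions: the regions partially overlap (shared area 132.67 mm²), so the edge portions inside another operand are dropped and the merged outline is re-measured after clipping — boundary = 106.24 mm; (whole slice rotated 10° about Z — lengths, areas and connectivity unchanged). So its perimeter = 106.24 mm. Layer 91 (z = 22.75): the cube is not intersected at this z (z outside [0, 22]); the sphere at (5.5, 13.5): section is a regular 12-gon, circumradius = √(r²−h²) = √(11.5²−11.25²) = 2.385 (perimeter = 2·12·2.385·sin(180°/12) = 14.81 mm); Merging all regions: only the r=11.5 sphere at (5.5, 13.5) is present, so the union is just that shape — boundary = 14.81 mm; (rotated 10° about Z; rotation is an isometry so areas/perimeters/island counts are preserved). So its perimeter = 14.81 mm. Layer 43 is larger (106.24 vs 14.81 mm).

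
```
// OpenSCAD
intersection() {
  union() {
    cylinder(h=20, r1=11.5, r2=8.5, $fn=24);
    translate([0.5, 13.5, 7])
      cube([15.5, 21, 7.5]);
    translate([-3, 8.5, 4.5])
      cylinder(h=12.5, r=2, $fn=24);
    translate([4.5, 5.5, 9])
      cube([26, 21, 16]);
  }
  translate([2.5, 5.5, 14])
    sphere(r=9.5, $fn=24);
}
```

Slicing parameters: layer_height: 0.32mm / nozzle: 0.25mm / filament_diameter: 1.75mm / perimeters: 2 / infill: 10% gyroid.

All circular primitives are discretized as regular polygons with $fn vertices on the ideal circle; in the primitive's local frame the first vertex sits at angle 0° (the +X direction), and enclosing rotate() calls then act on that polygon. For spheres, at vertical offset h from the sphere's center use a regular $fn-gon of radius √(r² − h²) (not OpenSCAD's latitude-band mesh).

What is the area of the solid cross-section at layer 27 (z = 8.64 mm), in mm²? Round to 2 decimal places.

At z = 8.64 mm: the cone (r1=11.5→r2=8.5) has section circumradius 10.204 here — a regular 24-gon (area = (24/2)·10.204²·sin(360°/24) = 323.38 mm²); the cube at (0.5, 13.5) is present — its section is the full 15.5×21 rectangle (area 325.50 mm²); the r=2 cylinder at (-3, 8.5) gives a regular 24-gon of circumradius 2 (constant along its height) (area = (24/2)·2.000²·sin(360°/24) = 12.42 mm²); the cube at (4.5, 5.5) is absent (z outside [9, 25]); Merging all regions: the regions partially overlap — summed areas 661.31 mm² minus the doubly-counted overlap 10.30 mm² gives 651.00 mm² — area = 651.00 mm²; the r=9.5 sphere at (2.5, 5.5) slices to a regular 24-gon of circumradius 7.843 (√(r²−h²) with h=5.36 from center) (area = (24/2)·7.843²·sin(360°/24) = 191.07 mm²); Keeping only the common overlap: the r=9.5 sphere at (2.5, 5.5) partially overlaps that combined region; clipping to the common part keeps 143.64 mm² — area = 143.64 mm². Overall, the cross-section is a single solid region. Net area = 143.64 mm².

143.64 mm²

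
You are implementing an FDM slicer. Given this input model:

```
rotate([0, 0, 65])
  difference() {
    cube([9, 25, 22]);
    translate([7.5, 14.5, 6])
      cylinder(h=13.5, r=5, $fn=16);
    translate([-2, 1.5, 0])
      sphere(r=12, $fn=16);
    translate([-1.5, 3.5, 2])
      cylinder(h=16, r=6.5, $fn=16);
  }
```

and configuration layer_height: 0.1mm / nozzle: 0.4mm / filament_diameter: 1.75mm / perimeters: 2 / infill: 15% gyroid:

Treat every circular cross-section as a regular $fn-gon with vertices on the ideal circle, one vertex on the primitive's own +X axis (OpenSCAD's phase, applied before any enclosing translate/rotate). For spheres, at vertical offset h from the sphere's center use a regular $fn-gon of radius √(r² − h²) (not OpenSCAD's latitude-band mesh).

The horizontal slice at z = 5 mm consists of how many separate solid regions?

1

At z = 5 mm: the cube (footprint 9×25) is included at this height; the cylinder at (7.5, 14.5) is absent (z outside [6, 19.5]); the r=12 sphere at (-2, 1.5) slices to a regular 16-gon of circumradius 10.909 (√(r²−h²) with h=5 from center); the cylinder at (-1.5, 3.5): section is a regular 16-gon, circumradius r=6.5; Subtracting the remaining from the first: starting from the 9×25 cube, the r=12 sphere at (-2, 1.5) partially overlaps it — only the 82.80 mm² overlap (of its 364.31 mm²) is removed, clipping the outline; the r=6.5 cylinder at (-1.5, 3.5) misses the remaining region (no effect) — 1 connected region; (rotated 65° about Z; rotation is an isometry so areas/perimeters/island counts are preserved). The result has 1 disconnected region.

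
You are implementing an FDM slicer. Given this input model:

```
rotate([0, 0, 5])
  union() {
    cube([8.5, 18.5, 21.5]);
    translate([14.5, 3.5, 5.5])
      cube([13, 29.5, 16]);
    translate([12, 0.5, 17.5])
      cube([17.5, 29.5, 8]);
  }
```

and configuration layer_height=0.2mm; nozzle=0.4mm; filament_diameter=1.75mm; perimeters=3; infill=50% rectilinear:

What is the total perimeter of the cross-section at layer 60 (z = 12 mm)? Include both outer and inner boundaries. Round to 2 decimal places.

139.00 mm

At z = 12 mm: the cube is present — its section is the full 8.5×18.5 rectangle (perimeter 54.00 mm); the 13×29.5 cube at (14.5, 3.5) contributes its full rectangle (perimeter 85.00 mm); the cube at (12, 0.5) does not reach this height (z outside [17.5, 25.5]); Combining (union): the 2 present regions are separate (no shared area or edge), so areas and boundary lengths simply add and each stays a separate island — boundary = 139.00 mm; (whole slice rotated 5° about Z — lengths, areas and connectivity unchanged). Overall, the cross-section has 2 separate islands. Total boundary length (outer) = 139.00 mm.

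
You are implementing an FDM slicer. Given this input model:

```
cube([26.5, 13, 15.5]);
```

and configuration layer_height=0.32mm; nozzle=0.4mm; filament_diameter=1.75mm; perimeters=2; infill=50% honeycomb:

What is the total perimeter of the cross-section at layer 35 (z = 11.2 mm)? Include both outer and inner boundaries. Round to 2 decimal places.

At z = 11.2 mm: the cube is present — its section is the full 26.5×13 rectangle (perimeter 79.00 mm). Overall, the cross-section is a single solid region. Total boundary length (outer) = 79.00 mm.

79.00 mm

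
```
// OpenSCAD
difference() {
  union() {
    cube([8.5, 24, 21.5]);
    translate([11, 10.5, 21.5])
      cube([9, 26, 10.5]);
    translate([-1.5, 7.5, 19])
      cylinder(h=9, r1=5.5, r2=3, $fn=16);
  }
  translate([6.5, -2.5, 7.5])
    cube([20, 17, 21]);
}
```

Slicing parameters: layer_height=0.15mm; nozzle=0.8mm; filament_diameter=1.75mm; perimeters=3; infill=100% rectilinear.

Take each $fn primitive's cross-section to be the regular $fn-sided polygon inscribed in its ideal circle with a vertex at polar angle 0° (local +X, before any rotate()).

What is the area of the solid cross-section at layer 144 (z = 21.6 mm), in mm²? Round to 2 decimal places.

At z = 21.6 mm: the cube is absent (z outside [0, 21.5]); the cube at (11, 10.5) (footprint 9×26) is included at this height (area 234.00 mm²); the cone at (-1.5, 7.5) contributes a regular 16-gon of circumradius 4.778 (interpolated between r1=5.5 and r2=3 at t=0.289) (area = (16/2)·4.778²·sin(360°/16) = 69.88 mm²); Taking the union: the 2 present regions are separate (no shared area or edge), so areas and boundary lengths simply add and each stays a separate island — area = 303.88 mm²; the 20×17 cube at (6.5, -2.5) contributes its full rectangle (area 340.00 mm²); After the difference (first − rest): starting from that combined region (303.88 mm²), the 20×17 cube at (6.5, -2.5) partially overlaps it — only the 36.00 mm² overlap (of its 340.00 mm²) is removed, clipping the outline — area = 267.88 mm². Overall, the cross-section has 2 separate islands. Net area = 267.88 mm².

267.88 mm²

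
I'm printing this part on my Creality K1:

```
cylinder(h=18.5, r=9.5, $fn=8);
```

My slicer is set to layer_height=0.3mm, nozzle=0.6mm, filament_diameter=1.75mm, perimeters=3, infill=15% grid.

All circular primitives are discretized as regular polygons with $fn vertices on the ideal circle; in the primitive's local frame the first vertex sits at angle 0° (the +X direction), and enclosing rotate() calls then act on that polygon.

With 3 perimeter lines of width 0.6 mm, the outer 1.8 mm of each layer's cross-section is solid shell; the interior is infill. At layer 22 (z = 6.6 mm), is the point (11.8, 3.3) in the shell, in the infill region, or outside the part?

outside

At z = 6.6 mm: the r=9.5 cylinder gives a regular 8-gon of circumradius 9.5 (constant along its height). Overall, the cross-section is a single solid region. The nearest boundary edge runs (9.50, 0.00)→(6.72, 6.72); distance from the point to it = 3.39 mm. The point is not inside any of the regions above, so it lies outside the cross-section (3.39 mm from the nearest boundary).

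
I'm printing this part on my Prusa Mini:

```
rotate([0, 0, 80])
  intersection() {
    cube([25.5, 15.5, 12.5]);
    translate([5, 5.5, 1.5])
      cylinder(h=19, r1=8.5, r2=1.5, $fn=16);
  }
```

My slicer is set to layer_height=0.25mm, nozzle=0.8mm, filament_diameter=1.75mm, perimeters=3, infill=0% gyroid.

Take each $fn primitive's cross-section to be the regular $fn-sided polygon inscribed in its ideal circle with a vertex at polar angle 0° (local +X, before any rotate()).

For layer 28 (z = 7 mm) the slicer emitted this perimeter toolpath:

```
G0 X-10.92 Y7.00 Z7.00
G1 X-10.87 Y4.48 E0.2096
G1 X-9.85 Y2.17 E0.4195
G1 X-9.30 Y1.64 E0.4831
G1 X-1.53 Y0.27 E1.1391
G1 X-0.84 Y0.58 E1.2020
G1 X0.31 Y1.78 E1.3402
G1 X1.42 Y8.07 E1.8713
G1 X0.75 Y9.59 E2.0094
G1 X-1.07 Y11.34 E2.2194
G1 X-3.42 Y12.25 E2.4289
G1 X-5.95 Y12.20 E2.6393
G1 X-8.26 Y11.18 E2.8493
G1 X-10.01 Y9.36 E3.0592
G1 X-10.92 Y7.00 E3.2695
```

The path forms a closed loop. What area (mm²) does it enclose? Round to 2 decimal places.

116.77 mm²

Apply the shoelace formula to the sequence of (X, Y) vertices; enclosed area = 116.77 mm².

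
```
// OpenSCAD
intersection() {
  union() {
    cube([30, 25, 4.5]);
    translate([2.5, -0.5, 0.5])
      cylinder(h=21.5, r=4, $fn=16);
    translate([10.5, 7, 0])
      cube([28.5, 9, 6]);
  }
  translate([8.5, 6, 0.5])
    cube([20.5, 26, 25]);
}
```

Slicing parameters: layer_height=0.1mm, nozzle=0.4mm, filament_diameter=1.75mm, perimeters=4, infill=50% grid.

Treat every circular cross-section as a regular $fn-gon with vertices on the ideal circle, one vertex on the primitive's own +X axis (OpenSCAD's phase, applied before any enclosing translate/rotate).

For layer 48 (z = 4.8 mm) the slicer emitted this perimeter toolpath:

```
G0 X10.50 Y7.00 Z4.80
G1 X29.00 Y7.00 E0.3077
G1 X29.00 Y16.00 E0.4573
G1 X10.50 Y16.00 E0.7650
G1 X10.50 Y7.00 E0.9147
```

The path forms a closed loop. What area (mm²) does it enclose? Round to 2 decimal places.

166.50 mm²

Apply the shoelace formula to the sequence of (X, Y) vertices; enclosed area = 166.50 mm².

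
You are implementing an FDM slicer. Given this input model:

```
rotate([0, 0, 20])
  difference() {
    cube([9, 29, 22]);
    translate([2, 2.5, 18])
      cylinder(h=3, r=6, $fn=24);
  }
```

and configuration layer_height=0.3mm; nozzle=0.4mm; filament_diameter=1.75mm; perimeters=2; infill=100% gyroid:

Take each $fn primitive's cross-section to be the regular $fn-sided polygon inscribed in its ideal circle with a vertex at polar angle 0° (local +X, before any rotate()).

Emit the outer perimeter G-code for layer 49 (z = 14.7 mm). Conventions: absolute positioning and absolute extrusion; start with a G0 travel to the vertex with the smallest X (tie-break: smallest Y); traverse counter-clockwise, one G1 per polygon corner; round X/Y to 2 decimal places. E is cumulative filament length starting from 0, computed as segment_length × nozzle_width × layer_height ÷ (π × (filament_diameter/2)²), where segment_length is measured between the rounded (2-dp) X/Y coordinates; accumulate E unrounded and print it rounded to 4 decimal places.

G0 X-9.92 Y27.25 Z14.70
G1 X0.00 Y0.00 E1.4468
G1 X8.46 Y3.08 E1.8960
G1 X-1.46 Y30.33 E3.3428
G1 X-9.92 Y27.25 E3.7919

At z = 14.7 mm: the cube (footprint 9×29) is included at this height; the cylinder at (2, 2.5) is absent (z outside [18, 21]); Taking the first minus the rest: none of the subtracted shapes is present at this height, so the 9×29 cube is unchanged — 1 connected region; (whole slice rotated 20° about Z — lengths, areas and connectivity unchanged). The outline is a single polygon with 4 vertices. Extrusion per mm of travel: 0.4 × 0.3 / (π × 0.875²) = 0.049890. Accumulating E over each segment gives final E = 3.7919.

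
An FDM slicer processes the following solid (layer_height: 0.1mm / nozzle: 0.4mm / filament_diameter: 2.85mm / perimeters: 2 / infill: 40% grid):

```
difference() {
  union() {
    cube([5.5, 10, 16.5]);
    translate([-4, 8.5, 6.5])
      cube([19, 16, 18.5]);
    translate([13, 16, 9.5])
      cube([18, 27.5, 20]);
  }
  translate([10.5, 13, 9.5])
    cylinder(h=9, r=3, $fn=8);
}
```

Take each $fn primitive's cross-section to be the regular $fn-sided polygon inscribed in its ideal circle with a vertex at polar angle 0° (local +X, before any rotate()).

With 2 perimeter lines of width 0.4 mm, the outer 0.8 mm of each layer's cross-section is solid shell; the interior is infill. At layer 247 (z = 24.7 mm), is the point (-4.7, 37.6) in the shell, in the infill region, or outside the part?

At z = 24.7 mm: the cube is not intersected at this z (z outside [0, 16.5]); the cube at (-4, 8.5) is present — its section is the full 19×16 rectangle; the 18×27.5 cube at (13, 16) contributes its full rectangle; Merging all regions: the regions partially overlap (shared area 17.00 mm²), so overlapping operands fuse into one piece — 1 connected region; the cylinder at (10.5, 13) does not reach this height (z outside [9.5, 18.5]); Subtracting the remaining from the first: none of the subtracted shapes is present at this height, so the result so far is unchanged — 1 connected region. Overall, the cross-section is a single solid region. The nearest boundary edge runs (-4.00, 8.50)→(-4.00, 24.50); distance from the point to it = 13.12 mm. The point is not inside any of the regions above, so it lies outside the cross-section (13.12 mm from the nearest boundary).

outside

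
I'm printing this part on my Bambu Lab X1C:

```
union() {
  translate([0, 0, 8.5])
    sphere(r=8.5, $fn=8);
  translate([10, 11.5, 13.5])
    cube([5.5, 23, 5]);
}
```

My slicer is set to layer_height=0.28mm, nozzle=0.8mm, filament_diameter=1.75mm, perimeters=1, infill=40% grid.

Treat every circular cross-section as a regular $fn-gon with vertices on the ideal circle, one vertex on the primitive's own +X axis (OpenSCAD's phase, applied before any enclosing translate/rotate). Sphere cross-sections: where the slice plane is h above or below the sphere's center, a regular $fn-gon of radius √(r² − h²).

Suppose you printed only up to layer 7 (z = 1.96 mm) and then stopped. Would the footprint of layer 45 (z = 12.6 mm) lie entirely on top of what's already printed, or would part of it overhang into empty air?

part overhangs

Compare the two slices. At z = 1.96: the r=8.5 sphere slices to a regular 8-gon of circumradius 5.429 (√(r²−h²) with h=6.54 from center) (area = (8/2)·5.429²·sin(360°/8) = 83.38 mm²); the cube at (10, 11.5) does not reach this height (z outside [13.5, 18.5]); Merging all regions: only the r=8.5 sphere is present, so the union is just that shape — area = 83.38 mm². At z = 12.6: the r=8.5 sphere slices to a regular 8-gon of circumradius 7.446 (√(r²−h²) with h=4.1 from center) (area = (8/2)·7.446²·sin(360°/8) = 156.81 mm²); the cube at (10, 11.5) does not reach this height (z outside [13.5, 18.5]); Taking the union: only the r=8.5 sphere is present, so the union is just that shape — area = 156.81 mm². Checking containment: at z = 12.6 the cross-section extends beyond the z = 1.96 cross-section by about 73.43 mm².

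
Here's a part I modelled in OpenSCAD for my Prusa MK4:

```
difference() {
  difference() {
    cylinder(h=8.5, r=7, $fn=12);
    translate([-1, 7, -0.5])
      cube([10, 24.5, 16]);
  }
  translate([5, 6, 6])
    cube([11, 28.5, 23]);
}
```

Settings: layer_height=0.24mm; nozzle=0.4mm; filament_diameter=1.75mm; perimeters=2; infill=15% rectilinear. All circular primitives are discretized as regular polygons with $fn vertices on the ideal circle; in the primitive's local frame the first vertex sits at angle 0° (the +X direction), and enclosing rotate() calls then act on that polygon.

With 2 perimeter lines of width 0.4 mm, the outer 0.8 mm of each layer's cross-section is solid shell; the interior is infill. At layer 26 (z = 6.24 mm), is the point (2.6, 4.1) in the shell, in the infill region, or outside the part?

At z = 6.24 mm: the r=7 cylinder gives a regular 12-gon of circumradius 7 (constant along its height); the cube at (-1, 7) (footprint 10×24.5) is included at this height; After the difference (first − rest): starting from the r=7 cylinder, the 10×24.5 cube at (-1, 7) misses the remaining region (no effect) — 1 connected region; the cube at (5, 6) is present — its section is the full 11×28.5 rectangle; Subtracting the remaining from the first: starting from that combined region, the 11×28.5 cube at (5, 6) misses the remaining region (no effect) — 1 connected region. Overall, the cross-section is a single solid region. The nearest boundary edge runs (3.50, 6.06)→(6.06, 3.50); distance from the point to it = 2.02 mm. The point is inside the cross-section and 2.02 mm from the nearest boundary — more than the 0.8 mm shell width (2 × 0.4), so it's in the infill interior.

infill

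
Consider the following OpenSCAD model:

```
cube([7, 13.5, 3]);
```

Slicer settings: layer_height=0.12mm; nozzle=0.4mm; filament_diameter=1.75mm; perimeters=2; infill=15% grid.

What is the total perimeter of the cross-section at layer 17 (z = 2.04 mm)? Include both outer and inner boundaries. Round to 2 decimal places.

41.00 mm

At z = 2.04 mm: the 7×13.5 cube contributes its full rectangle (perimeter 41.00 mm). Overall, the cross-section is a single solid region. Total boundary length (outer) = 41.00 mm.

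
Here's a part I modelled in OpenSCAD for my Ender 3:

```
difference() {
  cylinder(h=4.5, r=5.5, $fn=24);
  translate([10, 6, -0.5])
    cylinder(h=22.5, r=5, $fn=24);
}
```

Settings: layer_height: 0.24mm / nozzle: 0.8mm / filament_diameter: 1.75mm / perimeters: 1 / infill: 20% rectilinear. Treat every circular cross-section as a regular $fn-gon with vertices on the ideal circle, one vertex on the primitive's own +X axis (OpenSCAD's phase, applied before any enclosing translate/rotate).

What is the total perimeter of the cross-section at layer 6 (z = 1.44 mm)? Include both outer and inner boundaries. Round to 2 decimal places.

At z = 1.44 mm: the r=5.5 cylinder gives a regular 24-gon of circumradius 5.5 (constant along its height) (perimeter = 2·24·5.500·sin(180°/24) = 34.46 mm); the r=5 cylinder at (10, 6) gives a regular 24-gon of circumradius 5 (constant along its height) (perimeter = 2·24·5.000·sin(180°/24) = 31.33 mm); After the difference (first − rest): starting from the r=5.5 cylinder, the r=5 cylinder at (10, 6) misses the remaining region (no effect) — boundary = 34.46 mm. Overall, the cross-section is a single solid region. Total boundary length (outer) = 34.46 mm.

34.46 mm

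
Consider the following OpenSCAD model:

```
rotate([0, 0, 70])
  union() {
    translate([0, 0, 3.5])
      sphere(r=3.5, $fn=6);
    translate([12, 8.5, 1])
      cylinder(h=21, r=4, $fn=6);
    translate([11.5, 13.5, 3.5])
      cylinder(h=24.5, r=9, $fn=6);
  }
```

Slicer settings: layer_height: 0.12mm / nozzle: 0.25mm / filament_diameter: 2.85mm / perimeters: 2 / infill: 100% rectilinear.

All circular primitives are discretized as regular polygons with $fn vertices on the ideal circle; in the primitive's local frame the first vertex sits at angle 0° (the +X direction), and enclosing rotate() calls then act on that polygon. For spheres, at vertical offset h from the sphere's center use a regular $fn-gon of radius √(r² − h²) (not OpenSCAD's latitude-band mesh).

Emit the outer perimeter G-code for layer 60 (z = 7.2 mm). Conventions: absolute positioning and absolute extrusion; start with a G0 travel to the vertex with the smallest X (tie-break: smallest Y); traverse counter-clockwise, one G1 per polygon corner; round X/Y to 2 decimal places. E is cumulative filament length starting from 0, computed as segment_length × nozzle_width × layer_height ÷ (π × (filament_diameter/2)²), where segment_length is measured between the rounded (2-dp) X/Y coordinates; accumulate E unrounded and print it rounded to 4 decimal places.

G0 X-17.62 Y13.86 Z7.20
G1 X-11.83 Y6.97 E0.0423
G1 X-2.97 Y8.53 E0.0846
G1 X-2.07 Y10.98 E0.0969
G1 X-1.31 Y11.12 E0.1005
G1 X0.06 Y14.88 E0.1194
G1 X-0.44 Y15.47 E0.1230
G1 X0.11 Y16.99 E0.1306
G1 X-5.67 Y23.88 E0.1729
G1 X-14.54 Y22.32 E0.2152
G1 X-17.62 Y13.86 E0.2576

At z = 7.2 mm: the sphere does not reach this height (|z−center|=3.700 > r=3.5); the cylinder at (12, 8.5): section is a regular 6-gon, circumradius r=4; the r=9 cylinder at (11.5, 13.5) contributes a regular 6-gon of circumradius 9; Combining (union): the regions partially overlap (shared area 38.63 mm²), so overlapping operands fuse into one piece — 1 connected region; (whole slice rotated 70° about Z — lengths, areas and connectivity unchanged). The outline is a single polygon with 10 vertices. Extrusion per mm of travel: 0.25 × 0.12 / (π × 1.425²) = 0.004703. Accumulating E over each segment gives final E = 0.2576.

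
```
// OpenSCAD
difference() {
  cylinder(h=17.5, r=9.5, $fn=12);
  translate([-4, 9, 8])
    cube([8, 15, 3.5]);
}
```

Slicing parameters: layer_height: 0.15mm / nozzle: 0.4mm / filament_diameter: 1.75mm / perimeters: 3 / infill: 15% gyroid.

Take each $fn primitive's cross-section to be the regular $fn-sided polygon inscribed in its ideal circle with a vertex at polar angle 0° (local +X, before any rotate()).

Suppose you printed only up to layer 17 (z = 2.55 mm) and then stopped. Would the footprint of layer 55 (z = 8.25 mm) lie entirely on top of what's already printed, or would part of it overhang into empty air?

entirely on top

Compare the two slices. At z = 2.55: the r=9.5 cylinder contributes a regular 12-gon of circumradius 9.5 (area = (12/2)·9.500²·sin(360°/12) = 270.75 mm²); the cube at (-4, 9) does not reach this height (z outside [8, 11.5]); After the difference (first − rest): none of the subtracted shapes is present at this height, so the r=9.5 cylinder is unchanged — area = 270.75 mm². At z = 8.25: the r=9.5 cylinder gives a regular 12-gon of circumradius 9.5 (constant along its height) (area = (12/2)·9.500²·sin(360°/12) = 270.75 mm²); the 8×15 cube at (-4, 9) contributes its full rectangle (area 120.00 mm²); Subtracting the remaining from the first: starting from the r=9.5 cylinder (270.75 mm²), the 8×15 cube at (-4, 9) partially overlaps it — only the 0.93 mm² overlap (of its 120.00 mm²) is removed, clipping the outline — area = 269.82 mm². Checking containment: the cross-section at z = 8.25 is a subset of the cross-section at z = 2.55.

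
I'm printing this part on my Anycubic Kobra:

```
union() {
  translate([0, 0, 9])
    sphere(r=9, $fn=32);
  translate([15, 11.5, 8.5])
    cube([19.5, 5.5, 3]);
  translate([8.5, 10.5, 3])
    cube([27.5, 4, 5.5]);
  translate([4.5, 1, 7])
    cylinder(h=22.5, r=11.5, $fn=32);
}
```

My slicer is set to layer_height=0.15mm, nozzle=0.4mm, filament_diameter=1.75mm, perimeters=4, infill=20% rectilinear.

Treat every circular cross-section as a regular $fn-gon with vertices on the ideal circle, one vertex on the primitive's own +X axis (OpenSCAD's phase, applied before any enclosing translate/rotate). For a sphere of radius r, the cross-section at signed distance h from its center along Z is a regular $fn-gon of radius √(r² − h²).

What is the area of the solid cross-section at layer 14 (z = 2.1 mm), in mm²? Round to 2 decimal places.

At z = 2.1 mm: the r=9 sphere slices to a regular 32-gon of circumradius 5.778 (√(r²−h²) with h=6.9 from center) (area = (32/2)·5.778²·sin(360°/32) = 104.23 mm²); the cube at (15, 11.5) is not intersected at this z (z outside [8.5, 11.5]); the cube at (8.5, 10.5) is absent (z outside [3, 8.5]); the cylinder at (4.5, 1) is absent (z outside [7, 29.5]); Merging all regions: only the r=9 sphere is present, so the union is just that shape — area = 104.23 mm². Overall, the cross-section is a single solid region. Net area = 104.23 mm².

104.23 mm²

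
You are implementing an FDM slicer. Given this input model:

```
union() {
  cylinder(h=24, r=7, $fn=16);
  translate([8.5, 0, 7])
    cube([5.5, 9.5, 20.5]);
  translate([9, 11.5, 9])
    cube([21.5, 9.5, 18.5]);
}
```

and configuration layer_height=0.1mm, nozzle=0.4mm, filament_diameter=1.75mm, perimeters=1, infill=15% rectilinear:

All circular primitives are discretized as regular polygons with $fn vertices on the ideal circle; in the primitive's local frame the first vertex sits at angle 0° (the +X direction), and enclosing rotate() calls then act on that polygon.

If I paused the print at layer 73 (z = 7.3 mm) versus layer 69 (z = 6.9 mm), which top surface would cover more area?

Layer 73 (z = 7.3): the r=7 cylinder gives a regular 16-gon of circumradius 7 (constant along its height) (area = (16/2)·7.000²·sin(360°/16) = 150.01 mm²); the cube at (8.5, 0) is present — its section is the full 5.5×9.5 rectangle (area 52.25 mm²); the cube at (9, 11.5) is absent (z outside [9, 27.5]); Taking the union: the 2 present regions are separate (no shared area or edge), so areas and boundary lengths simply add and each stays a separate island — area = 202.26 mm². So its area = 202.26 mm². Layer 69 (z = 6.9): the r=7 cylinder contributes a regular 16-gon of circumradius 7 (area = (16/2)·7.000²·sin(360°/16) = 150.01 mm²); the cube at (8.5, 0) does not reach this height (z outside [7, 27.5]); the cube at (9, 11.5) is absent (z outside [9, 27.5]); Merging all regions: only the r=7 cylinder is present, so the union is just that shape — area = 150.01 mm². So its area = 150.01 mm². Layer 73 is larger (202.26 vs 150.01 mm²).

layer 73 (z = 7.3 mm)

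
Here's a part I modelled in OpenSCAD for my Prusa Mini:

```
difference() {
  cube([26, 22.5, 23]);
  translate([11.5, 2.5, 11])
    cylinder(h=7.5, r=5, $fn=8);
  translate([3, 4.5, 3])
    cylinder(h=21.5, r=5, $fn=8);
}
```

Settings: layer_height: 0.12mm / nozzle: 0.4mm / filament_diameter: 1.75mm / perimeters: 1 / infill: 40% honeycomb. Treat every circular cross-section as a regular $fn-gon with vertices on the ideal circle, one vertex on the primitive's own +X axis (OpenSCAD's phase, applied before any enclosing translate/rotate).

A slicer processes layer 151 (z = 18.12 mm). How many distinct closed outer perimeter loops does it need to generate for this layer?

3

At z = 18.12 mm: the cube (footprint 26×22.5) is included at this height; the r=5 cylinder at (11.5, 2.5) contributes a regular 8-gon of circumradius 5; the r=5 cylinder at (3, 4.5) contributes a regular 8-gon of circumradius 5; After the difference (first − rest): starting from the 26×22.5 cube, the r=5 cylinder at (11.5, 2.5) partially overlaps it — only the 57.77 mm² overlap (of its 70.71 mm²) is removed, clipping the outline; the r=5 cylinder at (3, 4.5) partially overlaps it — only the 59.14 mm² overlap (of its 70.71 mm²) is removed, clipping the outline — 3 connected regions. The result has 3 disconnected regions.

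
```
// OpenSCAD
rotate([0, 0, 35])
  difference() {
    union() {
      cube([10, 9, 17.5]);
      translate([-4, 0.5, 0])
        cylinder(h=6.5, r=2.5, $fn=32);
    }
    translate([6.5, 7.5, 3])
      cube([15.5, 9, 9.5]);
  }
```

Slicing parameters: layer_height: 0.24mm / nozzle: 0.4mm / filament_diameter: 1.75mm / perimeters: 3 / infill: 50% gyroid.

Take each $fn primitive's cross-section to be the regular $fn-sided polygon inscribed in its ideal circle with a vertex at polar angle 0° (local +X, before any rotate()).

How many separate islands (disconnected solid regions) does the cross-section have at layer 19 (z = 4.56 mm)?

2

At z = 4.56 mm: the 10×9 cube contributes its full rectangle; the r=2.5 cylinder at (-4, 0.5) gives a regular 32-gon of circumradius 2.5 (constant along its height); Merging all regions: the 2 present regions are separate (no shared area or edge), so areas and boundary lengths simply add and each stays a separate island — 2 connected regions; the cube at (6.5, 7.5) (footprint 15.5×9) is included at this height; Subtracting the remaining from the first: starting from that combined region, the 15.5×9 cube at (6.5, 7.5) partially overlaps it — only the 5.25 mm² overlap (of its 139.50 mm²) is removed, clipping the outline — 2 connected regions; (whole slice rotated 35° about Z — lengths, areas and connectivity unchanged). Overall, the cross-section has 2 separate islands. Island count = 2.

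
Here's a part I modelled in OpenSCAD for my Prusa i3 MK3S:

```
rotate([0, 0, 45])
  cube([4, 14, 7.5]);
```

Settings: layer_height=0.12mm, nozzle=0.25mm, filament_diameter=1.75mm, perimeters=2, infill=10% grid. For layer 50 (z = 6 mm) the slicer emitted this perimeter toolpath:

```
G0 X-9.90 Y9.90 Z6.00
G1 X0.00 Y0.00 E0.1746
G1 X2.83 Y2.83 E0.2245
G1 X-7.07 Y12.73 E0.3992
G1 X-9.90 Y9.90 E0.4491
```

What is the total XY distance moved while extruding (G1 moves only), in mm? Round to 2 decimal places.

36.01 mm

Sum the Euclidean lengths of each G1 segment: total = 36.01 mm.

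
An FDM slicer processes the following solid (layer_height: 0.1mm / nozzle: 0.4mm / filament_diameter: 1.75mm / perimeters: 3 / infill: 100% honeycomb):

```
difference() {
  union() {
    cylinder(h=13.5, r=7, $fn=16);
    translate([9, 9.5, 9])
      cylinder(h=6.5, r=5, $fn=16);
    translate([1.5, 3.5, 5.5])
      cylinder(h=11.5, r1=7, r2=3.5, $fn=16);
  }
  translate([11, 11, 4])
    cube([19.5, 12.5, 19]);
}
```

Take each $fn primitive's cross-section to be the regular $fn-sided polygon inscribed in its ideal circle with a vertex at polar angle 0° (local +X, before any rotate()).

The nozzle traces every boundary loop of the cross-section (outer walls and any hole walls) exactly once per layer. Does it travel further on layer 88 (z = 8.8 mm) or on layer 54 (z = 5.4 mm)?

layer 88 (z = 8.8 mm)

Layer 88 (z = 8.8): the cylinder: section is a regular 16-gon, circumradius r=7 (perimeter = 2·16·7.000·sin(180°/16) = 43.70 mm); the cylinder at (9, 9.5) does not reach this height (z outside [9, 15.5]); the cone at (1.5, 3.5): at t=0.287 of its height the radius interpolates to r₁+(r₂−r₁)t = 5.996, giving a regular 16-gon of that circumradius (perimeter = 2·16·5.996·sin(180°/16) = 37.43 mm); Combining (union): the regions partially overlap (shared area 80.11 mm²), so the edge portions inside another operand are dropped and the merged outline is re-measured after clipping — boundary = 48.62 mm; the cube at (11, 11) (footprint 19.5×12.5) is included at this height (perimeter 64.00 mm); Taking the first minus the rest: starting from the result so far, the 19.5×12.5 cube at (11, 11) misses the remaining region (no effect) — boundary = 48.62 mm. So its perimeter = 48.62 mm. Layer 54 (z = 5.4): the r=7 cylinder gives a regular 16-gon of circumradius 7 (constant along its height) (perimeter = 2·16·7.000·sin(180°/16) = 43.70 mm); the cylinder at (9, 9.5) is not intersected at this z (z outside [9, 15.5]); the cone at (1.5, 3.5) is not intersected at this z (z outside [5.5, 17]); Combining (union): only the r=7 cylinder is present, so the union is just that shape — boundary = 43.70 mm; the 19.5×12.5 cube at (11, 11) contributes its full rectangle (perimeter 64.00 mm); Subtracting the remaining from the first: starting from that combined region, the 19.5×12.5 cube at (11, 11) misses the remaining region (no effect) — boundary = 43.70 mm. So its perimeter = 43.70 mm. Layer 88 is larger (48.62 vs 43.70 mm).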